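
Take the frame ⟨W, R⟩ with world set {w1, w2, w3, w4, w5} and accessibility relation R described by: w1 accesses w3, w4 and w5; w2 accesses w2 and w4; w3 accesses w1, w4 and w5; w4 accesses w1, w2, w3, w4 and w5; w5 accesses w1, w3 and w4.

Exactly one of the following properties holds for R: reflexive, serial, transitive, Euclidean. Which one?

serial

Reflexive: no — w1 is not related to itself.
Serial: yes — every world has a successor (e.g. w1 R w3).
Transitive: no — w1 R w4 and w4 R w2, but not w1 R w2.
Euclidean: no — w4 R w1 and w4 R w2, but not w1 R w2.
Only serial holds.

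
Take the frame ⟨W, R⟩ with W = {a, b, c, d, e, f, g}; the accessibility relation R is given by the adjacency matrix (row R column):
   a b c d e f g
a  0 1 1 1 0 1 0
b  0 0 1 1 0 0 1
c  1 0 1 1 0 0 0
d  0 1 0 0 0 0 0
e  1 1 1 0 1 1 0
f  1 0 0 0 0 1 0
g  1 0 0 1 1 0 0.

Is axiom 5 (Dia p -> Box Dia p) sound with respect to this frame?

By correspondence theory, 5 is valid on a frame iff R is Euclidean.
Euclidean: no — a R b and a R f, but not b R f.

No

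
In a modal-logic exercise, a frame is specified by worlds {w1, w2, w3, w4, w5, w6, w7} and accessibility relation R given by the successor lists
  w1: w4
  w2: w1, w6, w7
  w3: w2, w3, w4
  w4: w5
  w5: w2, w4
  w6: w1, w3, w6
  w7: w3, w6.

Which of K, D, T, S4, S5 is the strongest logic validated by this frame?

D

Serial (axiom D): yes — every world has a successor (e.g. w1 R w4).
Reflexive (axiom T): no — w1 is not related to itself.
Transitive (axiom 4): no — w1 R w4 and w4 R w5, but not w1 R w5.
Euclidean (axiom 5): no — w2 R w1 and w2 R w6, but not w1 R w6.
So F validates K, D; T would additionally require R to be reflexive. The strongest is D.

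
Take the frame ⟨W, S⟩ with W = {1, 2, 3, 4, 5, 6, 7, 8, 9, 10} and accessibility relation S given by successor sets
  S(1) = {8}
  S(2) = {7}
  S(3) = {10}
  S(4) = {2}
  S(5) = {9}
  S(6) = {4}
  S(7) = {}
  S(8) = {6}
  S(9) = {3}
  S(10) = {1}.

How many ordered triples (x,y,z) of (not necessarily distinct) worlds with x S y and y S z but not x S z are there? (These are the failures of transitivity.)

Enumerating: (1,8,6), (10,1,8), (3,10,1), (4,2,7), (5,9,3), (6,4,2), (8,6,4), (9,3,10).

8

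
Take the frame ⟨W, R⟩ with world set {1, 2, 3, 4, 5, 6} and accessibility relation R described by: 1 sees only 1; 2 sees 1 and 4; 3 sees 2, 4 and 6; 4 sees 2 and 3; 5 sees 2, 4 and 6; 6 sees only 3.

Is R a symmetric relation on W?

No

Symmetric: no — 2 R 1 but not 1 R 2.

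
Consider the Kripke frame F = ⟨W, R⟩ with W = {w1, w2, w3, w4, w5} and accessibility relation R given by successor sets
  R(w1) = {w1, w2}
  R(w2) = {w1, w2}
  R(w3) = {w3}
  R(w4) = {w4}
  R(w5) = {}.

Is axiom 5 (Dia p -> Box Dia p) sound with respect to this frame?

Yes

Axiom 5 corresponds to the accessibility relation being Euclidean.
Euclidean: yes — any two successors of a common world are R-related.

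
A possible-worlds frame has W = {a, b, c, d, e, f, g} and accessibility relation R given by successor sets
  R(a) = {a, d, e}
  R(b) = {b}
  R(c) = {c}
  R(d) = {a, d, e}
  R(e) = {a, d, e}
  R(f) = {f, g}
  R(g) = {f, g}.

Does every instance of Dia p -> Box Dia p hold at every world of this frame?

Yes

The schema 5 characterises exactly the Euclidean frames.
Euclidean: yes — any two successors of a common world are R-related.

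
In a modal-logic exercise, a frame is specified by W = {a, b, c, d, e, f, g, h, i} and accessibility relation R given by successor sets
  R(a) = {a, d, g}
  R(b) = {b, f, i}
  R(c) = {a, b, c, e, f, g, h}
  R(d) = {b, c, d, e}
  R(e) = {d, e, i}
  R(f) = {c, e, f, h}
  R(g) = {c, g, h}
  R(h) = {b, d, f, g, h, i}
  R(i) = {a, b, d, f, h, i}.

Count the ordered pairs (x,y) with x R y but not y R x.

Enumerating: (a,d), (a,g), (b,f), (c,a), (c,b), (c,e), (c,h), (d,b), (d,c), (e,i), (f,e), (h,b), (h,d), (i,a), (i,d), (i,f).

16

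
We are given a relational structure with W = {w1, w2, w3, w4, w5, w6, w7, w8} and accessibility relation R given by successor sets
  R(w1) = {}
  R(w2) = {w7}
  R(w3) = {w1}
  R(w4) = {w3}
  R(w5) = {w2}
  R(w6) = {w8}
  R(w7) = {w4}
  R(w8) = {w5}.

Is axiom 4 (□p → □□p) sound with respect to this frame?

By correspondence theory, 4 is valid on a frame iff R is transitive.
Transitive: no — w2 R w7 and w7 R w4, but not w2 R w4.

No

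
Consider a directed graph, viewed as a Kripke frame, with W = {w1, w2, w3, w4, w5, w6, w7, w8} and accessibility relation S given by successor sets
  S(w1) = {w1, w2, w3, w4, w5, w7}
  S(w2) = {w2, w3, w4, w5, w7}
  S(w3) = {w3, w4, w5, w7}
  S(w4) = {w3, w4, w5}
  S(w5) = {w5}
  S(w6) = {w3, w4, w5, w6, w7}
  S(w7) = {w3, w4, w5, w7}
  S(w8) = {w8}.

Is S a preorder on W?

No

Reflexive: yes — every world is S-related to itself.
Transitive: no — w4 S w3 and w3 S w7, but not w4 S w7.
So S is not a preorder.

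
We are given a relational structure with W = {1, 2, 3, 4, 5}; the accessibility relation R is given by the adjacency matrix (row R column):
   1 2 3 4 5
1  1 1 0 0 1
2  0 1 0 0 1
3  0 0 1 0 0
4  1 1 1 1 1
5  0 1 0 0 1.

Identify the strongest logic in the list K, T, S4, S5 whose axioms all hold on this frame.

S4

Reflexive (axiom T): yes — every world is R-related to itself.
Transitive (axiom 4): yes — every two-step R-path is closed by a direct edge.
Euclidean (axiom 5): no — 4 R 1 and 4 R 3, but not 1 R 3.
So F validates K, T, S4; S5 would additionally require R to be Euclidean. The strongest is S4.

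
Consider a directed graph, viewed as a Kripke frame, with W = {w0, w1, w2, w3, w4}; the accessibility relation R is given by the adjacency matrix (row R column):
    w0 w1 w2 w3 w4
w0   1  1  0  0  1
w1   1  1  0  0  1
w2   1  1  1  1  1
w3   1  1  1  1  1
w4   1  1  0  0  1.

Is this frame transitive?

Yes

Transitive: yes — every two-step R-path is closed by a direct edge.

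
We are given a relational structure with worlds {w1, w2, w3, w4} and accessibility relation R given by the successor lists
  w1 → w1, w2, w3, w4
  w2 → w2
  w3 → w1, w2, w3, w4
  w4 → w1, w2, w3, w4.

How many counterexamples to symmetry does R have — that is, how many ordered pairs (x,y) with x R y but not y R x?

3

Enumerating: (w1,w2), (w3,w2), (w4,w2).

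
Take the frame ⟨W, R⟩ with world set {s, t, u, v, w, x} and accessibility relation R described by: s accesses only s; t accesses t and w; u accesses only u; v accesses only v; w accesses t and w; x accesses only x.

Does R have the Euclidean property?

Euclidean: yes — any two successors of a common world are R-related.

Yes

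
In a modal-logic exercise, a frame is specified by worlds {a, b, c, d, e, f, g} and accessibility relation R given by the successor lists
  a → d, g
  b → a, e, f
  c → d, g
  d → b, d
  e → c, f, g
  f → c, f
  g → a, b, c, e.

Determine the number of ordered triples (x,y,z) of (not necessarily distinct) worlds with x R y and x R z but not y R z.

Enumerating: (a,d,g), (a,g,d), (a,g,g), (b,a,a), (b,a,e), (b,a,f), (b,e,a), (b,e,e), (b,f,a), (b,f,e), (c,d,g), (c,g,d), … and 23 more.
Total: 35.

35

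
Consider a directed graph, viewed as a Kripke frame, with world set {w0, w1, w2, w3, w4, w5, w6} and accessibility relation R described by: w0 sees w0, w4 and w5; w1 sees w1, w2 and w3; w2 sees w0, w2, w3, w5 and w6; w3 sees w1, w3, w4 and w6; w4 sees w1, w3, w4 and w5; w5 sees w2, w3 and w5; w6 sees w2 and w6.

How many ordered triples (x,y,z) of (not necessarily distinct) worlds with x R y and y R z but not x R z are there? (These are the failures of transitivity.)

Enumerating: (w0,w4,w1), (w0,w4,w3), (w0,w5,w2), (w0,w5,w3), (w1,w2,w0), (w1,w2,w5), (w1,w2,w6), (w1,w3,w4), (w1,w3,w6), (w2,w0,w4), (w2,w3,w1), (w2,w3,w4), … and 14 more.
Total: 26.

26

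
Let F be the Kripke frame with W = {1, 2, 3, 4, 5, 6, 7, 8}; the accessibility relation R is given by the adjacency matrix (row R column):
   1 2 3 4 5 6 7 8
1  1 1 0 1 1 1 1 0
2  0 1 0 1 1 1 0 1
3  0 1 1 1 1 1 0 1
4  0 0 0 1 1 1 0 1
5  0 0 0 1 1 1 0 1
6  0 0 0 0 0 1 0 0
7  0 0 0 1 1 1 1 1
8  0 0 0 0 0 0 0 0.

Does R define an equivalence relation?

Reflexive: no — 8 is not related to itself.
Symmetric: no — 1 R 2 but not 2 R 1.
Transitive: no — 1 R 2 and 2 R 8, but not 1 R 8.
So R is not an equivalence relation.

No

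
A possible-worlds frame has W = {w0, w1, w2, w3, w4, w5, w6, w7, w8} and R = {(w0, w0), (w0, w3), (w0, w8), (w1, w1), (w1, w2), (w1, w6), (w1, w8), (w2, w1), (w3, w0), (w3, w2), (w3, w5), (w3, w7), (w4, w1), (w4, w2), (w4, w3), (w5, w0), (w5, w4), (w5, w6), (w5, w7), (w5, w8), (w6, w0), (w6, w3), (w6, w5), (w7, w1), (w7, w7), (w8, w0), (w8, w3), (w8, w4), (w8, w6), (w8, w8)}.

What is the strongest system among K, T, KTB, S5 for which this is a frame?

Reflexive (axiom T): no — w2 is not related to itself.
Symmetric (axiom B): no — w1 R w6 but not w6 R w1.
Euclidean (axiom 5): no — w0 R w3 and w0 R w8, but not w3 R w8.
So F validates K; T would additionally require R to be reflexive. The strongest is K.

K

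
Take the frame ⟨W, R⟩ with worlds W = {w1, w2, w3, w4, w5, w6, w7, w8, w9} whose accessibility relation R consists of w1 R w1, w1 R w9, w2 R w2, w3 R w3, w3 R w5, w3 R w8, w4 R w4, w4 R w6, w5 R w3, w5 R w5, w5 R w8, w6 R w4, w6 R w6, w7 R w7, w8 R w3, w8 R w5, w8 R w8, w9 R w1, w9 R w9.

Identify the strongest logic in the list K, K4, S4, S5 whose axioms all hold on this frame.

S5

Transitive (axiom 4): yes — every two-step R-path is closed by a direct edge.
Reflexive (axiom T): yes — every world is R-related to itself.
Euclidean (axiom 5): yes — any two successors of a common world are R-related.
So F validates K, K4, S4, S5. The strongest is S5.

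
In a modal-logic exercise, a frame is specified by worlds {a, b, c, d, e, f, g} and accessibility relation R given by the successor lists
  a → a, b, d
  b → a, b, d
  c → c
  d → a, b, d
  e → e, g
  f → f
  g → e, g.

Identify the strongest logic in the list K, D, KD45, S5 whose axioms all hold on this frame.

S5

Serial (axiom D): yes — every world has a successor (e.g. a R a).
Euclidean (axiom 5): yes — any two successors of a common world are R-related.
Transitive (axiom 4): yes — every two-step R-path is closed by a direct edge.
Reflexive (axiom T): yes — every world is R-related to itself.
So F validates K, D, KD45, S5. The strongest is S5.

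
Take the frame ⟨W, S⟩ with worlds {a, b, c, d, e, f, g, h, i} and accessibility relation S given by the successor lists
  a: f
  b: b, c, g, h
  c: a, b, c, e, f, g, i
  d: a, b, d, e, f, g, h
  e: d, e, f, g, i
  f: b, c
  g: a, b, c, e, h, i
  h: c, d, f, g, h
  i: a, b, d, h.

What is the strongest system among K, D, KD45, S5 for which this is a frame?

Serial (axiom D): yes — every world has a successor (e.g. a S f).
Euclidean (axiom 5): no — b S c and b S h, but not c S h.
Transitive (axiom 4): no — a S f and f S b, but not a S b.
Reflexive (axiom T): no — a is not related to itself.
So F validates K, D; KD45 would additionally require S to be Euclidean and transitive. The strongest is D.

D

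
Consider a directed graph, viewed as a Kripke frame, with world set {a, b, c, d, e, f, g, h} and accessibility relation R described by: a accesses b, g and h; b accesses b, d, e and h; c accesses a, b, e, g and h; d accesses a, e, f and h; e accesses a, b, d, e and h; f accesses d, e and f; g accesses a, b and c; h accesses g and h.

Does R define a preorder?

No

Reflexive: no — a is not related to itself.
Transitive: no — a R b and b R d, but not a R d.
So R is not a preorder.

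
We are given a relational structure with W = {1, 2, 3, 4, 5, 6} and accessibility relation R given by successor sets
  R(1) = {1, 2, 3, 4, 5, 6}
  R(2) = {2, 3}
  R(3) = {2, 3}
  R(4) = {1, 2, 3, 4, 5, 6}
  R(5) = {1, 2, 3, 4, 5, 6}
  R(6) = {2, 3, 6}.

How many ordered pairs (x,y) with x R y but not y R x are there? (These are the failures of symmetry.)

11

Enumerating: (1,2), (1,3), (1,6), (4,2), (4,3), (4,6), (5,2), (5,3), (5,6), (6,2), (6,3).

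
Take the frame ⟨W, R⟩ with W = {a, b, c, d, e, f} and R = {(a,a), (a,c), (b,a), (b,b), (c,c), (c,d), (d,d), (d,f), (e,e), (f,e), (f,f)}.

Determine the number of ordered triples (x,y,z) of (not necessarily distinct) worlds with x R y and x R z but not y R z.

5

Enumerating: (a,c,a), (b,a,b), (c,d,c), (d,f,d), (f,e,f).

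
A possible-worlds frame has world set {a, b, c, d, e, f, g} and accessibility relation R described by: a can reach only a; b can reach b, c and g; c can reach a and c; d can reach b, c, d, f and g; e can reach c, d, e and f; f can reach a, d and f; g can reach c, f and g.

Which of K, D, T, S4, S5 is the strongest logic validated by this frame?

T

Serial (axiom D): yes — every world has a successor (e.g. a R a).
Reflexive (axiom T): yes — every world is R-related to itself.
Transitive (axiom 4): no — b R c and c R a, but not b R a.
Euclidean (axiom 5): no — b R c and b R g, but not c R g.
So F validates K, D, T; S4 would additionally require R to be transitive. The strongest is T.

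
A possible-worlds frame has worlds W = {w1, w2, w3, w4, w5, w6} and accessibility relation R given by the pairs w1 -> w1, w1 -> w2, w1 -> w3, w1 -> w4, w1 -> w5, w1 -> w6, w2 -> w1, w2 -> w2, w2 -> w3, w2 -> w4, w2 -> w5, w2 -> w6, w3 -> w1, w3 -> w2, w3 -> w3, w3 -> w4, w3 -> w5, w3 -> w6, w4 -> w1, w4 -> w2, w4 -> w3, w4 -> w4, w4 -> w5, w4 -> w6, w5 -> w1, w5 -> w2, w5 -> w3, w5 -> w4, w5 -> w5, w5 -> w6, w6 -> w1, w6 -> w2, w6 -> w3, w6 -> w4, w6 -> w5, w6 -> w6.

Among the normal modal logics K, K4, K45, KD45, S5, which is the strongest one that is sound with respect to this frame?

Transitive (axiom 4): yes — every two-step R-path is closed by a direct edge.
Euclidean (axiom 5): yes — any two successors of a common world are R-related.
Serial (axiom D): yes — every world has a successor (e.g. w1 R w1).
Reflexive (axiom T): yes — every world is R-related to itself.
So F validates K, K4, K45, KD45, S5. The strongest is S5.

S5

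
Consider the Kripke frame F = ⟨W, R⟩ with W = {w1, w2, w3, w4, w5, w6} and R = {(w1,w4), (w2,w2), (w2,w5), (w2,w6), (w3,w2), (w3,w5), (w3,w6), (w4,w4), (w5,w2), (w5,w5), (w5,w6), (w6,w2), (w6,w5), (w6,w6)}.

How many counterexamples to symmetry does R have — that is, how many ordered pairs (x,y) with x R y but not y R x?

4

Enumerating: (w1,w4), (w3,w2), (w3,w5), (w3,w6).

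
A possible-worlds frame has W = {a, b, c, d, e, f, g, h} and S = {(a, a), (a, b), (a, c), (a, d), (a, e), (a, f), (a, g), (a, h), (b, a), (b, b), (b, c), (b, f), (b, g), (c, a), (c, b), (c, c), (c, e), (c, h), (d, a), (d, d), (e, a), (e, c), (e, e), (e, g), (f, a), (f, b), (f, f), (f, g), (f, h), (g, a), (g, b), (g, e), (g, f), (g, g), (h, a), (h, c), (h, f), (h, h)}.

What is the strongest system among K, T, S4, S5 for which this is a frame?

Reflexive (axiom T): yes — every world is S-related to itself.
Transitive (axiom 4): no — b S a and a S d, but not b S d.
Euclidean (axiom 5): no — a S b and a S d, but not b S d.
So F validates K, T; S4 would additionally require S to be transitive. The strongest is T.

T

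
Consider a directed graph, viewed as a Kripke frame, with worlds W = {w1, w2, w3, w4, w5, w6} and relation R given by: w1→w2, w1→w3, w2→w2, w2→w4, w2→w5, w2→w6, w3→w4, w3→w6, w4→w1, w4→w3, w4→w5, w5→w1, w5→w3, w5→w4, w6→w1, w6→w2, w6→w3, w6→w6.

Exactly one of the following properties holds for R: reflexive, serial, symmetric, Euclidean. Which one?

serial

Reflexive: no — w1 is not related to itself.
Serial: yes — every world has a successor (e.g. w1 R w2).
Symmetric: no — w1 R w2 but not w2 R w1.
Euclidean: no — w1 R w2 and w1 R w3, but not w2 R w3.
Only serial holds.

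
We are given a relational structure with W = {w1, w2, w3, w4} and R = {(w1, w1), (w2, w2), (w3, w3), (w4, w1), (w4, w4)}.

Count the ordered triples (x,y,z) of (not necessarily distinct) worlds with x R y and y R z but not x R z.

R is transitive; there are no such tuples.

0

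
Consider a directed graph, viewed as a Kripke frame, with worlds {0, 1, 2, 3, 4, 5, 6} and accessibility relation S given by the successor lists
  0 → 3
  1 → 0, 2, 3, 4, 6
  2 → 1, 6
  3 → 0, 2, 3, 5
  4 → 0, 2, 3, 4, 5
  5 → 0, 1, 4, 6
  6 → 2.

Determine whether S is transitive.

Transitive: no — 0 S 3 and 3 S 2, but not 0 S 2.

No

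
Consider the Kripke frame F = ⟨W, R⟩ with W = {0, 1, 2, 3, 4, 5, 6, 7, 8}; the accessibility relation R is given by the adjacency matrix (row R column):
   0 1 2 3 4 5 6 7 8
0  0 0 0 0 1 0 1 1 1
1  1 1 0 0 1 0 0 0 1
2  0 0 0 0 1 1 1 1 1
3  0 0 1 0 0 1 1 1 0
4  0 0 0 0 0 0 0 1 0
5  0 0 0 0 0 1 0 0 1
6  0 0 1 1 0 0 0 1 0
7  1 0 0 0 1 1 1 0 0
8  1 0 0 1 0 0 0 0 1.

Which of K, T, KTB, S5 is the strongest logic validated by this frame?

K

Reflexive (axiom T): no — 0 is not related to itself.
Symmetric (axiom B): no — 0 R 4 but not 4 R 0.
Euclidean (axiom 5): no — 0 R 4 and 0 R 6, but not 4 R 6.
So F validates K; T would additionally require R to be reflexive. The strongest is K.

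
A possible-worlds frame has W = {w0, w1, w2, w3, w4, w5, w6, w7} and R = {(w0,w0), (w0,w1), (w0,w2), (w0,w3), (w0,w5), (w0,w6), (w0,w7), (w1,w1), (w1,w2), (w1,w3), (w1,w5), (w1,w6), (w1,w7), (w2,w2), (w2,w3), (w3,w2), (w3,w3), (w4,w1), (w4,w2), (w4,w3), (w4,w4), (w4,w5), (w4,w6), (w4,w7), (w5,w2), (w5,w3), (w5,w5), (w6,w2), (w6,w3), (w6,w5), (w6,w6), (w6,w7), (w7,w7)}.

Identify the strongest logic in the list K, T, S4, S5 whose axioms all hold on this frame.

S4

Reflexive (axiom T): yes — every world is R-related to itself.
Transitive (axiom 4): yes — every two-step R-path is closed by a direct edge.
Euclidean (axiom 5): no — w0 R w2 and w0 R w1, but not w2 R w1.
So F validates K, T, S4; S5 would additionally require R to be Euclidean. The strongest is S4.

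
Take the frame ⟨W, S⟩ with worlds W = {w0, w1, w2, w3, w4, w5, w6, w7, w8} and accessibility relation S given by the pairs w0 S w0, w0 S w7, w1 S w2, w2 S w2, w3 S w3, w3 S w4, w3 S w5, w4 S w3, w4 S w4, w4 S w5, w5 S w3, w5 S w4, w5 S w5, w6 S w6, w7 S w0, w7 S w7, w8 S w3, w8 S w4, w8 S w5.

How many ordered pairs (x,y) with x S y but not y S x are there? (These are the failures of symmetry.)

Enumerating: (w1,w2), (w8,w3), (w8,w4), (w8,w5).

4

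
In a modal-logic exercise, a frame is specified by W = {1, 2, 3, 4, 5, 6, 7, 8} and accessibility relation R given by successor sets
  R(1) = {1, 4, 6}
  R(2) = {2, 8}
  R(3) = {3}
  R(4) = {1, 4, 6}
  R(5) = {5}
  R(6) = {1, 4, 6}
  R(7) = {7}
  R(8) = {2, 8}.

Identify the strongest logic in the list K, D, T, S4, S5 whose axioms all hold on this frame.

Serial (axiom D): yes — every world has a successor (e.g. 1 R 1).
Reflexive (axiom T): yes — every world is R-related to itself.
Transitive (axiom 4): yes — every two-step R-path is closed by a direct edge.
Euclidean (axiom 5): yes — any two successors of a common world are R-related.
So F validates K, D, T, S4, S5. The strongest is S5.

S5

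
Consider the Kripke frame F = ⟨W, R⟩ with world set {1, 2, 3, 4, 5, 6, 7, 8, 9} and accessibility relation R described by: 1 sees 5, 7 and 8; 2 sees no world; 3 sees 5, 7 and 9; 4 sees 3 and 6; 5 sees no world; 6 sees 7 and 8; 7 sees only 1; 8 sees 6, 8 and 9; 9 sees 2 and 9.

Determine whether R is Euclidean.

Euclidean: no — 1 R 5 and 1 R 7, but not 5 R 7.

No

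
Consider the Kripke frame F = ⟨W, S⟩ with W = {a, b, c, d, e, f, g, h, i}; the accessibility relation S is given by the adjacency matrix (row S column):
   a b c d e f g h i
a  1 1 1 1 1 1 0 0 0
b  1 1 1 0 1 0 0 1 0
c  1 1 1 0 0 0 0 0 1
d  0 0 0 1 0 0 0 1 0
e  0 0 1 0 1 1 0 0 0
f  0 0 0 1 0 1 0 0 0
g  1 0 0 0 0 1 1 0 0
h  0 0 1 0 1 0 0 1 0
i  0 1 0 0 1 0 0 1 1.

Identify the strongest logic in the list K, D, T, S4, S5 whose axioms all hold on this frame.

T

Serial (axiom D): yes — every world has a successor (e.g. a S a).
Reflexive (axiom T): yes — every world is S-related to itself.
Transitive (axiom 4): no — a S b and b S h, but not a S h.
Euclidean (axiom 5): no — a S b and a S d, but not b S d.
So F validates K, D, T; S4 would additionally require S to be transitive. The strongest is T.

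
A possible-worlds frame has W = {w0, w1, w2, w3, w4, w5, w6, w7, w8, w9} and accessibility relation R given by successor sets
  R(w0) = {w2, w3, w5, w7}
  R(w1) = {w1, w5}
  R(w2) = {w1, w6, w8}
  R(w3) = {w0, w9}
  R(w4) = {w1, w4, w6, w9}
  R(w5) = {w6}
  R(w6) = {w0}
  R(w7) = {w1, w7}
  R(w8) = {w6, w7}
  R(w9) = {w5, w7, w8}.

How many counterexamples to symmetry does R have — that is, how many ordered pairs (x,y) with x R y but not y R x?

19

Enumerating: (w0,w2), (w0,w5), (w0,w7), (w1,w5), (w2,w1), (w2,w6), (w2,w8), (w3,w9), (w4,w1), (w4,w6), (w4,w9), (w5,w6), … and 7 more.
Total: 19.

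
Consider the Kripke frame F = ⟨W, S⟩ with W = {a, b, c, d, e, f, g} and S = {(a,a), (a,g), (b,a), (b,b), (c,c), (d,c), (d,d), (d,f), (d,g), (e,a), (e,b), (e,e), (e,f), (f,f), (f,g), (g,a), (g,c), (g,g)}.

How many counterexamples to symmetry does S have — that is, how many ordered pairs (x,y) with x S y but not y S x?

9

Enumerating: (b,a), (d,c), (d,f), (d,g), (e,a), (e,b), (e,f), (f,g), (g,c).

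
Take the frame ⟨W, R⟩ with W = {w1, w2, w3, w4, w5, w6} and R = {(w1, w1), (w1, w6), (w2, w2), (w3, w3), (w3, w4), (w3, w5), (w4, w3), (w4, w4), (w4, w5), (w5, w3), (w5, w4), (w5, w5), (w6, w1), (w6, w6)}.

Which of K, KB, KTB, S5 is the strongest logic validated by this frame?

Symmetric (axiom B): yes — every pair in R has its reverse in R.
Reflexive (axiom T): yes — every world is R-related to itself.
Euclidean (axiom 5): yes — any two successors of a common world are R-related.
So F validates K, KB, KTB, S5. The strongest is S5.

S5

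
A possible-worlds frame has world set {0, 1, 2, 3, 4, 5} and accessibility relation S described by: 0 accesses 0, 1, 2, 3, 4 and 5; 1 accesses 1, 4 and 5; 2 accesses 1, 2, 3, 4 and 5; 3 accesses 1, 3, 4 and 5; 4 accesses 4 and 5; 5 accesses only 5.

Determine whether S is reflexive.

Yes

Reflexive: yes — every world is S-related to itself.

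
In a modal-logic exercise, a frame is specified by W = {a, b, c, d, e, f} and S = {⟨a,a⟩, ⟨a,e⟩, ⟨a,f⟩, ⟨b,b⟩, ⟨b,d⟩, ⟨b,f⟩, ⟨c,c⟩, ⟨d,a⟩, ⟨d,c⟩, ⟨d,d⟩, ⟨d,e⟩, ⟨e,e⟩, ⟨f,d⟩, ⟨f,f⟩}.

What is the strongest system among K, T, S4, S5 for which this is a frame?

Reflexive (axiom T): yes — every world is S-related to itself.
Transitive (axiom 4): no — a S f and f S d, but not a S d.
Euclidean (axiom 5): no — a S e and a S f, but not e S f.
So F validates K, T; S4 would additionally require S to be transitive. The strongest is T.

T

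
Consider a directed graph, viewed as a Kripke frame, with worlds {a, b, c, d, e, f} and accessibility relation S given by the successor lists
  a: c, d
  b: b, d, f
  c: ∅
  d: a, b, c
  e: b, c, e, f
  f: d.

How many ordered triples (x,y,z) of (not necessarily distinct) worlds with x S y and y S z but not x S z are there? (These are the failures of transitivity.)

Enumerating: (a,d,a), (a,d,b), (b,d,a), (b,d,c), (d,a,d), (d,b,d), (d,b,f), (e,b,d), (e,f,d), (f,d,a), (f,d,b), (f,d,c).

12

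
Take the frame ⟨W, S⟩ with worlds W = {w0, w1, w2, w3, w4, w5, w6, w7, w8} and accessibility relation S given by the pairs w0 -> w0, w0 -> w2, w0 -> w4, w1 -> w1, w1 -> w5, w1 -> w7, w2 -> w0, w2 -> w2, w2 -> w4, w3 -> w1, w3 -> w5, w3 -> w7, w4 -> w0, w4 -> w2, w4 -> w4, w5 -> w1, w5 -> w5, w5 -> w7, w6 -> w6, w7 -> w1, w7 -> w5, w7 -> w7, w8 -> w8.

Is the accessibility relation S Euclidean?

Euclidean: yes — any two successors of a common world are S-related.

Yes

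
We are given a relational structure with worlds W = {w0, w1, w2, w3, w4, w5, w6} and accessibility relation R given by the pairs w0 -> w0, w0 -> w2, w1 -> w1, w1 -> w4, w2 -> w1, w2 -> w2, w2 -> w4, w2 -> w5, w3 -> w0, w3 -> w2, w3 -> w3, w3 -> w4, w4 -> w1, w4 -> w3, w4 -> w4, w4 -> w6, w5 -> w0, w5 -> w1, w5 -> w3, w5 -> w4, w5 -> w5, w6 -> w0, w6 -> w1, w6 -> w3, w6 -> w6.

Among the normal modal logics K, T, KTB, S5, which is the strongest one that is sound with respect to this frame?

Reflexive (axiom T): yes — every world is R-related to itself.
Symmetric (axiom B): no — w0 R w2 but not w2 R w0.
Euclidean (axiom 5): no — w2 R w1 and w2 R w5, but not w1 R w5.
So F validates K, T; KTB would additionally require R to be symmetric. The strongest is T.

T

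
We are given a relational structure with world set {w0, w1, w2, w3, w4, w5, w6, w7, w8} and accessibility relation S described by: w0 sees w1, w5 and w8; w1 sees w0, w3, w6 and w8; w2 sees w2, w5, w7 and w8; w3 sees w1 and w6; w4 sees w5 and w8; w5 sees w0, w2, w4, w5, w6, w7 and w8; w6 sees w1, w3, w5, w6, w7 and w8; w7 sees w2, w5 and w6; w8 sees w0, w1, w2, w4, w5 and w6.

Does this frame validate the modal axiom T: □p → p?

No

The schema T characterises exactly the reflexive frames.
Reflexive: no — w0 is not related to itself.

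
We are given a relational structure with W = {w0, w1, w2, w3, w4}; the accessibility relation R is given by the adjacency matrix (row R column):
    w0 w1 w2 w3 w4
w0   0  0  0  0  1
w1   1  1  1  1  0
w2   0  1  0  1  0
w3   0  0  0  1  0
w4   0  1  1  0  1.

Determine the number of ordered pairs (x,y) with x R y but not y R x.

6

Enumerating: (w0,w4), (w1,w0), (w1,w3), (w2,w3), (w4,w1), (w4,w2).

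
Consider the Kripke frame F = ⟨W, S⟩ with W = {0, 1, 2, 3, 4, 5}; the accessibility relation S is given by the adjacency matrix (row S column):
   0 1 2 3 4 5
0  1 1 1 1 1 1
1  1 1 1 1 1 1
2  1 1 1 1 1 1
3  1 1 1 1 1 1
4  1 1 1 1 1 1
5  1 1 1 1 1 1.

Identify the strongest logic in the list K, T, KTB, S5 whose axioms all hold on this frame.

Reflexive (axiom T): yes — every world is S-related to itself.
Symmetric (axiom B): yes — every pair in S has its reverse in S.
Euclidean (axiom 5): yes — any two successors of a common world are S-related.
So F validates K, T, KTB, S5. The strongest is S5.

S5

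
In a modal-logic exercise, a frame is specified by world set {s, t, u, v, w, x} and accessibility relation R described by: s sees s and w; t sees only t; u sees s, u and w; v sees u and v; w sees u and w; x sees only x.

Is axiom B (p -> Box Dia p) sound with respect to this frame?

Axiom B corresponds to the accessibility relation being symmetric.
Symmetric: no — s R w but not w R s.

No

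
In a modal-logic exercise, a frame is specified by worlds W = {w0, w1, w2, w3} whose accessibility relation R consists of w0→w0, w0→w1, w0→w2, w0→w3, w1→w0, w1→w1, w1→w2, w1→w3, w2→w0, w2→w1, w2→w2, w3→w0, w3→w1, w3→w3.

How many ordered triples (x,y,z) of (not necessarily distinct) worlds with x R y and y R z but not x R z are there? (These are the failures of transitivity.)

4

Enumerating: (w2,w0,w3), (w2,w1,w3), (w3,w0,w2), (w3,w1,w2).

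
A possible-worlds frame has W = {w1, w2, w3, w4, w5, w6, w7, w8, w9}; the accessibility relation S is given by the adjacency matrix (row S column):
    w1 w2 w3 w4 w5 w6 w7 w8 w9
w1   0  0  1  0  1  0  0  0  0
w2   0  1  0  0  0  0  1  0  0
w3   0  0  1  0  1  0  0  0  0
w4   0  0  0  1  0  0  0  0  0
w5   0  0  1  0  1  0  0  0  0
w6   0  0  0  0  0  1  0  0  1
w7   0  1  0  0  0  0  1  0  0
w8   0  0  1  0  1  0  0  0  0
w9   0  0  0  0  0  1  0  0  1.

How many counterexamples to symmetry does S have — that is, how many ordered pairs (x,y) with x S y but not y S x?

Enumerating: (w1,w3), (w1,w5), (w8,w3), (w8,w5).

4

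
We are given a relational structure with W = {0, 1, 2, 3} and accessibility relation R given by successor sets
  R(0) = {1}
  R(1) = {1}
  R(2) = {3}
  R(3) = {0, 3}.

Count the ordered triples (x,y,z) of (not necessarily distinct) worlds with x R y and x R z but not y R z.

2

Enumerating: (3,0,0), (3,0,3).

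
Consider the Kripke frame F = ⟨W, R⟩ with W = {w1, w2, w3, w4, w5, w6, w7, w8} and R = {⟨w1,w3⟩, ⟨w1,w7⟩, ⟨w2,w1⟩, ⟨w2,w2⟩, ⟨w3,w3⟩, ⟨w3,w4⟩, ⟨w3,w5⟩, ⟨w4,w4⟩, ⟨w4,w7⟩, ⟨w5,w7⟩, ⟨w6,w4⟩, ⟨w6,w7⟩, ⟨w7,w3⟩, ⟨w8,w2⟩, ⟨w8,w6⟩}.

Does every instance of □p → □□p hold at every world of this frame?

No

By correspondence theory, 4 is valid on a frame iff R is transitive.
Transitive: no — w1 R w3 and w3 R w4, but not w1 R w4.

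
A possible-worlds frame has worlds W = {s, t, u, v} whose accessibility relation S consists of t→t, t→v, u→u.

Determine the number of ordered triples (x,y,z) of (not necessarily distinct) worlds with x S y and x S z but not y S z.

2

Enumerating: (t,v,t), (t,v,v).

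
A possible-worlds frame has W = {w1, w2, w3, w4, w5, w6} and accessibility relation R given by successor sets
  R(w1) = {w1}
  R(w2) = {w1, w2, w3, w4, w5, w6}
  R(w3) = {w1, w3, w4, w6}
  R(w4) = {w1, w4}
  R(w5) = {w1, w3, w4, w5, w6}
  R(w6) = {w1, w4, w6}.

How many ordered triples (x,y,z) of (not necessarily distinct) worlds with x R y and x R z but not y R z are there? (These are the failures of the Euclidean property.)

35

Enumerating: (w2,w1,w2), (w2,w1,w3), (w2,w1,w4), (w2,w1,w5), (w2,w1,w6), (w2,w3,w2), (w2,w3,w5), (w2,w4,w2), (w2,w4,w3), (w2,w4,w5), (w2,w4,w6), (w2,w5,w2), … and 23 more.
Total: 35.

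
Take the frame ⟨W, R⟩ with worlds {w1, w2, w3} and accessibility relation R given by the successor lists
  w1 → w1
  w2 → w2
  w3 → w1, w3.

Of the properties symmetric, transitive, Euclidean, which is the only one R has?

transitive

Symmetric: no — w3 R w1 but not w1 R w3.
Transitive: yes — every two-step R-path is closed by a direct edge.
Euclidean: no — w3 R w1 and w3 R w3, but not w1 R w3.
Only transitive holds.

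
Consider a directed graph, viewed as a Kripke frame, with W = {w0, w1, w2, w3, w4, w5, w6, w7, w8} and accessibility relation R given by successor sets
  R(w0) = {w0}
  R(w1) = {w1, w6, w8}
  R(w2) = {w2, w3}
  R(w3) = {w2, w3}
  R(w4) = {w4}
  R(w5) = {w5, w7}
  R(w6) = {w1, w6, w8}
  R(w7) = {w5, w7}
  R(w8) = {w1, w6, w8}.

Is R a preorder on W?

Reflexive: yes — every world is R-related to itself.
Transitive: yes — every two-step R-path is closed by a direct edge.
So R is a preorder.

Yes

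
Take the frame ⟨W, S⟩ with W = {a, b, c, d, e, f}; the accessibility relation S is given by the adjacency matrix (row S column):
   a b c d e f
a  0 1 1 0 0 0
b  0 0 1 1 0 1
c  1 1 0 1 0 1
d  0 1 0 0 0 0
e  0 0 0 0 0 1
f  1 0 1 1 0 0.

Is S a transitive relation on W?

Transitive: no — a S b and b S d, but not a S d.

No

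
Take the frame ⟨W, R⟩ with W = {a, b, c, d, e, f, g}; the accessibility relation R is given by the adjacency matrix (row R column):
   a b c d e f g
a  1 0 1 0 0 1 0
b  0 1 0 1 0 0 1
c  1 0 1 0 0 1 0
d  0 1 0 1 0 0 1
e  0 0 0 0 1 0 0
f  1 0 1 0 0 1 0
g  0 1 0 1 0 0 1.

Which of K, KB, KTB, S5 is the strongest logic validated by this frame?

S5

Symmetric (axiom B): yes — every pair in R has its reverse in R.
Reflexive (axiom T): yes — every world is R-related to itself.
Euclidean (axiom 5): yes — any two successors of a common world are R-related.
So F validates K, KB, KTB, S5. The strongest is S5.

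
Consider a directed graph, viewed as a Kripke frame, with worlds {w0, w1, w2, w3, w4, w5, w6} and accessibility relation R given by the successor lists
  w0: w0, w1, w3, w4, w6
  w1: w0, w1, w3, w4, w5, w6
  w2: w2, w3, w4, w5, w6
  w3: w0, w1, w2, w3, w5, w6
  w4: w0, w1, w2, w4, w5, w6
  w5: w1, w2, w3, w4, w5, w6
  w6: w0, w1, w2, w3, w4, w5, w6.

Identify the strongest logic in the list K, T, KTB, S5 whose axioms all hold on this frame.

Reflexive (axiom T): yes — every world is R-related to itself.
Symmetric (axiom B): yes — every pair in R has its reverse in R.
Euclidean (axiom 5): no — w0 R w3 and w0 R w4, but not w3 R w4.
So F validates K, T, KTB; S5 would additionally require R to be Euclidean. The strongest is KTB.

KTB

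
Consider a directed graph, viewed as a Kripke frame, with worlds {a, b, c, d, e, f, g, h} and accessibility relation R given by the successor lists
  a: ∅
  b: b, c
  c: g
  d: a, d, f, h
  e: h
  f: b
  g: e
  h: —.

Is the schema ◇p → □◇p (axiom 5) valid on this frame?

No

The schema 5 characterises exactly the Euclidean frames.
Euclidean: no — d R a and d R f, but not a R f.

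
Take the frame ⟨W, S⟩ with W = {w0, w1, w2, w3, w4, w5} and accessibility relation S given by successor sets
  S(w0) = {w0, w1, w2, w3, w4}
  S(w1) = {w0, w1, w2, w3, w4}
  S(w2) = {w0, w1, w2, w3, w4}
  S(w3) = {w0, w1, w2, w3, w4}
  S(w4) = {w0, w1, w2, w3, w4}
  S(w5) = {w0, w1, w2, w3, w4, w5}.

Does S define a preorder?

Yes

Reflexive: yes — every world is S-related to itself.
Transitive: yes — every two-step S-path is closed by a direct edge.
So S is a preorder.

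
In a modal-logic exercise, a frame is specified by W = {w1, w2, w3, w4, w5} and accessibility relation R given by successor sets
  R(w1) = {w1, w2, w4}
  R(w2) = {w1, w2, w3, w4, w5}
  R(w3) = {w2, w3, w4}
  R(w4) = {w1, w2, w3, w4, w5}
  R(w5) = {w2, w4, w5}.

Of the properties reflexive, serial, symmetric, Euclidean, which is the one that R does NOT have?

Euclidean

Reflexive: yes — every world is R-related to itself.
Serial: yes — every world has a successor (e.g. w1 R w1).
Symmetric: yes — every pair in R has its reverse in R.
Euclidean: no — w2 R w1 and w2 R w3, but not w1 R w3.
Only Euclidean fails.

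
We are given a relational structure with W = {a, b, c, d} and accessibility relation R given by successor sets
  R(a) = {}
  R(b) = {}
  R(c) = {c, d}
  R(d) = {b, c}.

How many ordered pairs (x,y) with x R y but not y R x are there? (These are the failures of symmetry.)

Enumerating: (d,b).

1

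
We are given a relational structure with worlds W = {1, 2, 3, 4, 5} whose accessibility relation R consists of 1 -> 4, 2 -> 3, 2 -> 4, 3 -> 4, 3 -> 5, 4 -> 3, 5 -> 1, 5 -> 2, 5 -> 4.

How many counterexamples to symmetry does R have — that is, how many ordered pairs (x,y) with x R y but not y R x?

Enumerating: (1,4), (2,3), (2,4), (3,5), (5,1), (5,2), (5,4).

7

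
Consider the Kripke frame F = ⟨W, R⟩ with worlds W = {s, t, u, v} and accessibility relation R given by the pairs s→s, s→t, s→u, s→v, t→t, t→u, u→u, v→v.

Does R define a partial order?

Yes

Reflexive: yes — every world is R-related to itself.
Transitive: yes — every two-step R-path is closed by a direct edge.
Antisymmetric: yes — no distinct pair is related both ways.
So R is a partial order.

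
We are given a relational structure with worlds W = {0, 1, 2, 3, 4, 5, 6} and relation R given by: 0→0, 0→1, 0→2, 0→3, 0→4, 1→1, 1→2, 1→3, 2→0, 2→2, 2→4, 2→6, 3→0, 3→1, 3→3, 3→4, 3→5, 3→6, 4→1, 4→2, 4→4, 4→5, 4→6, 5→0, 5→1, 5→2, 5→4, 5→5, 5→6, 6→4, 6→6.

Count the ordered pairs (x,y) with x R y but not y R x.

Enumerating: (0,1), (0,4), (1,2), (2,6), (3,4), (3,5), (3,6), (4,1), (5,0), (5,1), (5,2), (5,6).

12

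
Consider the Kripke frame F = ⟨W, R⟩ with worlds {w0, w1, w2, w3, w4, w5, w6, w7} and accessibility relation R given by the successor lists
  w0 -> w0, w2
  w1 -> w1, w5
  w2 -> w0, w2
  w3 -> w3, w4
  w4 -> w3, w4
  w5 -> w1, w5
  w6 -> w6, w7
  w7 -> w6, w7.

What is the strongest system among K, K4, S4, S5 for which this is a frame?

Transitive (axiom 4): yes — every two-step R-path is closed by a direct edge.
Reflexive (axiom T): yes — every world is R-related to itself.
Euclidean (axiom 5): yes — any two successors of a common world are R-related.
So F validates K, K4, S4, S5. The strongest is S5.

S5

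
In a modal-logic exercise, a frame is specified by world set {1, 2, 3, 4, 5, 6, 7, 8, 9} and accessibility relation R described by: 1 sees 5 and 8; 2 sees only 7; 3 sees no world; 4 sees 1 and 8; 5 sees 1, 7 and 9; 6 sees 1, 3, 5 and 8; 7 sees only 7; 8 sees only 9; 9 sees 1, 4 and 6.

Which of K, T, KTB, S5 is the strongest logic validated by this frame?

Reflexive (axiom T): no — 1 is not related to itself.
Symmetric (axiom B): no — 1 R 8 but not 8 R 1.
Euclidean (axiom 5): no — 1 R 5 and 1 R 8, but not 5 R 8.
So F validates K; T would additionally require R to be reflexive. The strongest is K.

K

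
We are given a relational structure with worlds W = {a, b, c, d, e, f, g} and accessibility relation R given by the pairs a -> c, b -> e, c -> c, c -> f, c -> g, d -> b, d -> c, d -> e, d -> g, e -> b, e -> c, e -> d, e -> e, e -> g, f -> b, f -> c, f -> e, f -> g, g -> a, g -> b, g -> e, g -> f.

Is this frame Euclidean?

No

Euclidean: no — d R b and d R c, but not b R c.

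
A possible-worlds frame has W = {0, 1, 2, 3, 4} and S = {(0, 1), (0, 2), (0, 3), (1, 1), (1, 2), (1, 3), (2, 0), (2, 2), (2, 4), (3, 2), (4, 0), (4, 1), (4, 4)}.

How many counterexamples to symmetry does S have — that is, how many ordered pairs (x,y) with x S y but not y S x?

Enumerating: (0,1), (0,3), (1,2), (1,3), (2,4), (3,2), (4,0), (4,1).

8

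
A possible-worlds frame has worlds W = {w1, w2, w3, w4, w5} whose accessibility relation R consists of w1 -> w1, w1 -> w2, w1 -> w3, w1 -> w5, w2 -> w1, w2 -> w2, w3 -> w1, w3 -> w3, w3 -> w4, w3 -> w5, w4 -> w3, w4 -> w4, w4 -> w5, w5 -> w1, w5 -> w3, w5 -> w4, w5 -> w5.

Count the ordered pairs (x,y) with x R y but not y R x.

0

R is symmetric; there are no such tuples.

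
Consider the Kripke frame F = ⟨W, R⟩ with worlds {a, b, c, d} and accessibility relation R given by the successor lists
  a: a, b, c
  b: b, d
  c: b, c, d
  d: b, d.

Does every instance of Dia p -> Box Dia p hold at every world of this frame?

The schema 5 characterises exactly the Euclidean frames.
Euclidean: no — a R b and a R c, but not b R c.

No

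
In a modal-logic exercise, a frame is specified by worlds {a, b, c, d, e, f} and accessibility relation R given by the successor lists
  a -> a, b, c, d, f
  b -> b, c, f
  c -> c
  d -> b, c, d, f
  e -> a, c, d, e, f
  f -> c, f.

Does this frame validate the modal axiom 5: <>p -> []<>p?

The schema 5 characterises exactly the Euclidean frames.
Euclidean: no — a R b and a R d, but not b R d.

No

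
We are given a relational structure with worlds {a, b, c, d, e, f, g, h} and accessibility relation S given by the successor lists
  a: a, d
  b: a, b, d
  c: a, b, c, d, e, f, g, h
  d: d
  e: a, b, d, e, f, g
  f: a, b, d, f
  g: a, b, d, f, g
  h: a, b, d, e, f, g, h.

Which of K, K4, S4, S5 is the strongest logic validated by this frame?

S4

Transitive (axiom 4): yes — every two-step S-path is closed by a direct edge.
Reflexive (axiom T): yes — every world is S-related to itself.
Euclidean (axiom 5): no — b S d and b S a, but not d S a.
So F validates K, K4, S4; S5 would additionally require S to be Euclidean. The strongest is S4.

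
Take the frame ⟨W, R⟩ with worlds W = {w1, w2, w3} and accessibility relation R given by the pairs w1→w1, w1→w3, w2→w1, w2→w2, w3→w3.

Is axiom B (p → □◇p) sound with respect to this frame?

No

By correspondence theory, B is valid on a frame iff R is symmetric.
Symmetric: no — w1 R w3 but not w3 R w1.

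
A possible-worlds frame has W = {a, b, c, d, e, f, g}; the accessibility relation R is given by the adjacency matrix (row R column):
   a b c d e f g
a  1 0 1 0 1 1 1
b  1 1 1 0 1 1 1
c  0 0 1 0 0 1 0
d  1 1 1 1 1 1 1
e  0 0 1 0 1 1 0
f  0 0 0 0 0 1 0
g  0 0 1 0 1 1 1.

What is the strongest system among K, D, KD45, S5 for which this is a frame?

Serial (axiom D): yes — every world has a successor (e.g. a R a).
Euclidean (axiom 5): no — a R c and a R e, but not c R e.
Transitive (axiom 4): yes — every two-step R-path is closed by a direct edge.
Reflexive (axiom T): yes — every world is R-related to itself.
So F validates K, D; KD45 would additionally require R to be Euclidean. The strongest is D.

D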